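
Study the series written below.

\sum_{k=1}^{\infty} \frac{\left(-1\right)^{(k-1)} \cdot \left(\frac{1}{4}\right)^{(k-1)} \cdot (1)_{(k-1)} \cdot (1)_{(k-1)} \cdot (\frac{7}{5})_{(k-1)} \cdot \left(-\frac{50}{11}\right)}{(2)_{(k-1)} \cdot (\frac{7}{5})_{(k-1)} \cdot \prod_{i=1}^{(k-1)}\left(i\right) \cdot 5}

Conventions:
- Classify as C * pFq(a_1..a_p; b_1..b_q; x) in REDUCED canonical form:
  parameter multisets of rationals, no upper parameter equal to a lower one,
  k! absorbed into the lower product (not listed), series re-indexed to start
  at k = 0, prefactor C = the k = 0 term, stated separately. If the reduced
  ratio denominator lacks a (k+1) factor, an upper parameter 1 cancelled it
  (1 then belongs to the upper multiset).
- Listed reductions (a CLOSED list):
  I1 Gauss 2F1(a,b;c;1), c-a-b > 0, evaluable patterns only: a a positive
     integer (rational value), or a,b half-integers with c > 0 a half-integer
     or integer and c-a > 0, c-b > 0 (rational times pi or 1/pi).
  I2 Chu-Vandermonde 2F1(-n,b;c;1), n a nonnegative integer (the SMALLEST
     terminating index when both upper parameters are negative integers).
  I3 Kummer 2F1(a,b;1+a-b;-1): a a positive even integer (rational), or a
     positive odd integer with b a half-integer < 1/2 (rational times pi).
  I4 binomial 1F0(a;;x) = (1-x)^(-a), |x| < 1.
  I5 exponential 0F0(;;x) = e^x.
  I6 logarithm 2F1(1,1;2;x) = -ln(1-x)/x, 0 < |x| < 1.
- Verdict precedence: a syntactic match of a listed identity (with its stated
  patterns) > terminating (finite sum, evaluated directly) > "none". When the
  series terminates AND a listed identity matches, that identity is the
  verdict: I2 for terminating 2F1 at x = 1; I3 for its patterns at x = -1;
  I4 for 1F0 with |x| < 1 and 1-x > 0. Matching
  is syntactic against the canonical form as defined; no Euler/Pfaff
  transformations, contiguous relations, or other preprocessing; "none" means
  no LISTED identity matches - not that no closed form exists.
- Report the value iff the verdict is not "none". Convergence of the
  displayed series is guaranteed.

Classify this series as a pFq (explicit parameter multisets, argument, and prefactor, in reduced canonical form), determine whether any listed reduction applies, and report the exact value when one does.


Reduced: x = -\frac{1}{4}, 2F1, upper = {1, 1}, lower = {2}, C = -\frac{10}{11}. Verdict: the I6 logarithm reduction fires (the logarithm: parameters (1,1;2), x = -\frac{1}{4}). Sum: \left(-\frac{40}{11}\right) \cdot \ln\left(\frac{5}{4}\right).

Structural cue: t_0 being -\frac{10}{11}, the parameter 7/5 appears in both the upper and lower lists and cancels.
Ratio: r(k) = -\frac{1}{4} * (k+1) (k+1) / [(k+2) (k+1)] - rational; roots negated = parameters, x = -\frac{1}{4}, C = -\frac{10}{11}.


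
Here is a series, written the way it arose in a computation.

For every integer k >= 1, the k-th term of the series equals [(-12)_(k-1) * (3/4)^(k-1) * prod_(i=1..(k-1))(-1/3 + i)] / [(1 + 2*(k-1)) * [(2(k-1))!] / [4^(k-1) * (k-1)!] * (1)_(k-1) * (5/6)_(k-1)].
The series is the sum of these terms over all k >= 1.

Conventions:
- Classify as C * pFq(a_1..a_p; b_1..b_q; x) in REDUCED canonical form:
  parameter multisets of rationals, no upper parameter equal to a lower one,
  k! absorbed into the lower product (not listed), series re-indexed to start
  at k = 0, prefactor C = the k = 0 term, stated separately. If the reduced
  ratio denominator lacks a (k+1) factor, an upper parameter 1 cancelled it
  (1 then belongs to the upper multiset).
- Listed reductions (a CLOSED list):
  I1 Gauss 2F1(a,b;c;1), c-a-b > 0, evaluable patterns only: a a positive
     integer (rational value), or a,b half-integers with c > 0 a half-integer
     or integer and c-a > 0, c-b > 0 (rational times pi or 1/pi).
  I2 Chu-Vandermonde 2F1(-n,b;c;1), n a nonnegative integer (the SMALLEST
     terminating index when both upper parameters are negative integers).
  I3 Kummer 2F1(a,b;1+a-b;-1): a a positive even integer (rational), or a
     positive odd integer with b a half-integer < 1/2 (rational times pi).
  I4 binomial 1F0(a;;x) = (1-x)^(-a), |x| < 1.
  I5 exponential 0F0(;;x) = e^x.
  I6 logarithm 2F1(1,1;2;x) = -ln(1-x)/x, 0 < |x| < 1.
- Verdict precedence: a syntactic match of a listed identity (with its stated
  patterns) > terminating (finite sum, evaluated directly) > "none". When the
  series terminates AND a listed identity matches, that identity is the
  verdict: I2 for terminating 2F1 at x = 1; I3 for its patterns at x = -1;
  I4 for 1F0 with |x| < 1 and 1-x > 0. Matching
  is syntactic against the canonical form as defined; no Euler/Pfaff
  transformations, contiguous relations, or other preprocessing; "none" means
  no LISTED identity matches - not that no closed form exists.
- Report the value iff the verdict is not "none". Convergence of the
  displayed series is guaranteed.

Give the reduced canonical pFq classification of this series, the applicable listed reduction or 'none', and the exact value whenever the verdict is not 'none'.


Key step: t_0 being 1, the lower (2k+1) factor (C = 1) shifts a half-integer Pochhammer.
Consecutive-term ratio: r(k) = (3/4) * (k-12) (k+2/3) / [(k+5/6) (k+3/2) (k+1)] - rational in k, leading ratio (3/4); with t_0 = 1, classification follows.

Classification (C = 1): 2F2 with upper {-12, 2/3}, lower {5/6, 3/2}, argument x = 3/4. Verdict: terminating - upper parameter -12 makes this a finite sum (last index 12), evaluated exactly. Sum: -10429488964929043483/403653233420958145625.


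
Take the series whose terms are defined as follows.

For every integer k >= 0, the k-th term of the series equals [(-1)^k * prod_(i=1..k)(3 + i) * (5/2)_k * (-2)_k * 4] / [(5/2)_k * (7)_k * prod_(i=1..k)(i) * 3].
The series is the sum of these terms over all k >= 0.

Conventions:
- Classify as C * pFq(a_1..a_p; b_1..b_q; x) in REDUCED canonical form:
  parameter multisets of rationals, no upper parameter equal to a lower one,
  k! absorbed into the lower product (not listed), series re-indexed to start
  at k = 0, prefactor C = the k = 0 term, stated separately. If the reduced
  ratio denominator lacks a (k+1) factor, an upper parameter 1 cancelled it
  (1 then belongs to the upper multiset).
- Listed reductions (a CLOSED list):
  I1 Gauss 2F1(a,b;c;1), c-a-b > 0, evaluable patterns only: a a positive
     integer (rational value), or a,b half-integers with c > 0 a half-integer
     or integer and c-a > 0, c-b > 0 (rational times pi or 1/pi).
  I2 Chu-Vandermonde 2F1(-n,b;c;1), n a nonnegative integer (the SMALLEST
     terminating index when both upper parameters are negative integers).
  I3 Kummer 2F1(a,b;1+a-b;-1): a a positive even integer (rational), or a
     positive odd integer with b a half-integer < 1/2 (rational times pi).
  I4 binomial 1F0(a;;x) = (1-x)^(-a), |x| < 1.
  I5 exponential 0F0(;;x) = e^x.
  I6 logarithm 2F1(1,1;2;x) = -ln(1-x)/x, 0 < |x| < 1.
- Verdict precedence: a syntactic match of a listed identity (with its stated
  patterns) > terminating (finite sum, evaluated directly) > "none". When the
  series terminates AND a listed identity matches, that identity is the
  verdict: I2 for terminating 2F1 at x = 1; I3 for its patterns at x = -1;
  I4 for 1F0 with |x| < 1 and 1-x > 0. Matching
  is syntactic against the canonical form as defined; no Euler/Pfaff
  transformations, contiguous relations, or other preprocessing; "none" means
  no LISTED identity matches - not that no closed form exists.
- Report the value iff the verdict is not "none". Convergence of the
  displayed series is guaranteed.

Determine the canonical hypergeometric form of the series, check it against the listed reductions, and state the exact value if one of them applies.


This is 4/3 * 2F1(-2, 4; 7; -1) in reduced canonical form. Verdict (x = -1): Kummer (I3) applies (x = -1; c = 7 equals 1+a-b for upper {-2, 4}: listed pattern). Value: 10/3.

First insight: t_0 = 4/3 here, and the constant factors (C = 4/3) combine into one prefactor.
Step ratio: r(k) = (-1) * (k-2) (k+4) / [(k+7) (k+1)] - rational in k, leading ratio (-1); with t_0 = 4/3, classification follows.


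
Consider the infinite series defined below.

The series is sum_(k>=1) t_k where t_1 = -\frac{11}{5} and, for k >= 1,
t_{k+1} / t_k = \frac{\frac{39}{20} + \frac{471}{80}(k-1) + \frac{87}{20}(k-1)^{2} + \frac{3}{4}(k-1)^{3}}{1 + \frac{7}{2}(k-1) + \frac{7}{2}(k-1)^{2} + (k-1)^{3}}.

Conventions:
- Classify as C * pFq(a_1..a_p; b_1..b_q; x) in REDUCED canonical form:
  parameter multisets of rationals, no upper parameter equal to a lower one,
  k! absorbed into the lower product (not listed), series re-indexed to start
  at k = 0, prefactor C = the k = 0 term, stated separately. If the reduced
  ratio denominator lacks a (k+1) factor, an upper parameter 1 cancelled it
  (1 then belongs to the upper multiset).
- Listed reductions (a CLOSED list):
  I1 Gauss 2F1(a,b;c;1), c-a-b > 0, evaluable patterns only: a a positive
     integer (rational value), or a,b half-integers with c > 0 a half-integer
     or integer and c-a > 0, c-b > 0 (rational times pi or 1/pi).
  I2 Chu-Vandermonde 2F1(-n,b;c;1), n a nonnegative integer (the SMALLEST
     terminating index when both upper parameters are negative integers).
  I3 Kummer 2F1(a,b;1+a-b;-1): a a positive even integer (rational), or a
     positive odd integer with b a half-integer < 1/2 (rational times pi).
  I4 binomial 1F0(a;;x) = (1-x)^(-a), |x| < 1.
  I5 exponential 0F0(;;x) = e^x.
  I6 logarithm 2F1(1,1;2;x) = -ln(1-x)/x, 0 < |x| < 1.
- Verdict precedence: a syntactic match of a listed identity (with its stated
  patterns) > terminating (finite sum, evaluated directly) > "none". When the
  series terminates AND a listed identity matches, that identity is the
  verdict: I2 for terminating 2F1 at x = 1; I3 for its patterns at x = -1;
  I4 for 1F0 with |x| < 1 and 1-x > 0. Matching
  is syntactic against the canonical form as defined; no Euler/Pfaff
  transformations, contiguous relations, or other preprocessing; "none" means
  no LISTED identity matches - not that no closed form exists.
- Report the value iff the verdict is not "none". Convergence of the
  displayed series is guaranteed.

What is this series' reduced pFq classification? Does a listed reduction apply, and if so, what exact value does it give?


Reduced: x = \frac{3}{4}, 2F1, upper = {\frac{13}{10}, 4}, lower = {2}, C = -\frac{11}{5}. Verdict: none (x = \frac{3}{4}): each listed identity misses the multisets {\frac{13}{10}, 4} ; {2}.

First insight: with t_0 = -\frac{11}{5}, roots of the ratio polynomials (prefactor -11/5) are the negated parameters.
Term ratio: r(k) = \frac{3}{4} * (k+\frac{13}{10}) (k+4) / [(k+2) (k+1)] - poly over poly, x = \frac{3}{4} from leading terms; C = -\frac{11}{5} at k = 0.


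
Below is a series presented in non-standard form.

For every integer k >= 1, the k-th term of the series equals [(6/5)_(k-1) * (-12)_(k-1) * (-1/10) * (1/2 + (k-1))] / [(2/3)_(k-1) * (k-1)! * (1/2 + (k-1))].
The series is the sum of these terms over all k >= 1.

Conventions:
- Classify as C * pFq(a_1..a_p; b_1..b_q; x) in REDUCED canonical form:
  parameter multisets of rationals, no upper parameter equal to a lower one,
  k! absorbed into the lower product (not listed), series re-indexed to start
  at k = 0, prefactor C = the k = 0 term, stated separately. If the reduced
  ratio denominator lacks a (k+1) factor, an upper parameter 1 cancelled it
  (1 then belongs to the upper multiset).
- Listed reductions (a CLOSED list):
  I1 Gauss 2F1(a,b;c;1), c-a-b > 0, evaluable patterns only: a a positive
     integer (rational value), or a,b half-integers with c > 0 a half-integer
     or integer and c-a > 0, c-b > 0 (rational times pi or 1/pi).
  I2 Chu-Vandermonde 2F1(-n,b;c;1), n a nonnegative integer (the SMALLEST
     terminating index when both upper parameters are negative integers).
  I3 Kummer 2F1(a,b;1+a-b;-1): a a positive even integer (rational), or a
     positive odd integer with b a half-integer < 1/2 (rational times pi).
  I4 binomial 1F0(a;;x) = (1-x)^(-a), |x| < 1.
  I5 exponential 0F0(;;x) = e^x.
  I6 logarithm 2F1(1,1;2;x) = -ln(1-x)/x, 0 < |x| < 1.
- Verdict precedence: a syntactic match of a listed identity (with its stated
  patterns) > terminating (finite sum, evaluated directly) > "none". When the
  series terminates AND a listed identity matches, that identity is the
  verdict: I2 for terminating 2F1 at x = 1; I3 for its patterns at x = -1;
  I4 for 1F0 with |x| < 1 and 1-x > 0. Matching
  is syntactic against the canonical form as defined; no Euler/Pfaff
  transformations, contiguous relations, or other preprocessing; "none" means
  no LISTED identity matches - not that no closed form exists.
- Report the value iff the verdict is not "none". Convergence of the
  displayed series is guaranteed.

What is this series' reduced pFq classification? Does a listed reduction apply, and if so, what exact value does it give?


x = 1 here; the reduced form reads 2F1, upper {-12, 6/5}, lower {2/3}, C = -1/10. Verdict: this is Vandermonde's identity (I2) (terminating 2F1 at x = 1 with n = 12, b = 6/5, c = 2/3). Value: 13957056604627/6920776367187500.

The tell: t_0 = -1/10 here, and the factor k + 1/2 cancels (top and bottom), leaving C = -1/10.
Step ratio: r(k) = 1 * (k-12) (k+6/5) / [(k+2/3) (k+1)] - poly over poly, x = 1 from leading terms; C = -1/10 at k = 0.


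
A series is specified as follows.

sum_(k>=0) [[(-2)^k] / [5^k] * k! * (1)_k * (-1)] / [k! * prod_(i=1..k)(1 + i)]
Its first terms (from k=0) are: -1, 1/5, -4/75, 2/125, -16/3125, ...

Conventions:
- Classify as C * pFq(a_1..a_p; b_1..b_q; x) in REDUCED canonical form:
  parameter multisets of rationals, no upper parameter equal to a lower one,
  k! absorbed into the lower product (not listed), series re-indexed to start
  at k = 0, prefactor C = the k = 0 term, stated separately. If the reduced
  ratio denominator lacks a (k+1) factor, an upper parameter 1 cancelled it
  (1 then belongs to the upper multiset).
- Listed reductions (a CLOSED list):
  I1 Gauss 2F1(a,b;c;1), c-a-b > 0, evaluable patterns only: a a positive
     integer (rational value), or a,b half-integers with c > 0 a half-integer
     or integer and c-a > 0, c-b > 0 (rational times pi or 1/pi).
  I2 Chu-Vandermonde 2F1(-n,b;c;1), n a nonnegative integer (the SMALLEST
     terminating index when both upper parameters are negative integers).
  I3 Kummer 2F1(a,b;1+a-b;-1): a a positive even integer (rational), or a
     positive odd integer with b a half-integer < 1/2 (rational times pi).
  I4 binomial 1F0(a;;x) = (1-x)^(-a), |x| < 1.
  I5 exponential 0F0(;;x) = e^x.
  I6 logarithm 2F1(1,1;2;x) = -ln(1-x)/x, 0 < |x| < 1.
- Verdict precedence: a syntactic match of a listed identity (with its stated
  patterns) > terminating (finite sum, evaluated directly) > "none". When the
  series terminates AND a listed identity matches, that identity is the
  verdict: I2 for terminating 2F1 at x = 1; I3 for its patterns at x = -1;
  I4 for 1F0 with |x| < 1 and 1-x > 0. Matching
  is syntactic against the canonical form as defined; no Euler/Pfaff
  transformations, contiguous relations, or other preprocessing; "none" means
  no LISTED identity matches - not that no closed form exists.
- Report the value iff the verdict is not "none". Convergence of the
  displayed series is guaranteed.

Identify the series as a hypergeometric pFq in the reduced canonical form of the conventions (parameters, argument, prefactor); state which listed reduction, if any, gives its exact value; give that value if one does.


Canonical form: C = -1 times 2F1 with upper {1, 1}, lower {2}, x = -2/5. Verdict: the logarithmic series (I6) fires (the logarithm: parameters (1,1;2), x = -2/5). Value: (-5/2) * ln(7/5).

Key observation: from the first term -1: the factorial ratio (C = -1, x = -2/5) (k+a-1)!/(a-1)! is a rising factorial (a)_k.
Term ratio: r(k) = (-2/5) * (k+1) (k+1) / [(k+2) (k+1)] - poly over poly, x = (-2/5) from leading terms; C = -1 at k = 0.


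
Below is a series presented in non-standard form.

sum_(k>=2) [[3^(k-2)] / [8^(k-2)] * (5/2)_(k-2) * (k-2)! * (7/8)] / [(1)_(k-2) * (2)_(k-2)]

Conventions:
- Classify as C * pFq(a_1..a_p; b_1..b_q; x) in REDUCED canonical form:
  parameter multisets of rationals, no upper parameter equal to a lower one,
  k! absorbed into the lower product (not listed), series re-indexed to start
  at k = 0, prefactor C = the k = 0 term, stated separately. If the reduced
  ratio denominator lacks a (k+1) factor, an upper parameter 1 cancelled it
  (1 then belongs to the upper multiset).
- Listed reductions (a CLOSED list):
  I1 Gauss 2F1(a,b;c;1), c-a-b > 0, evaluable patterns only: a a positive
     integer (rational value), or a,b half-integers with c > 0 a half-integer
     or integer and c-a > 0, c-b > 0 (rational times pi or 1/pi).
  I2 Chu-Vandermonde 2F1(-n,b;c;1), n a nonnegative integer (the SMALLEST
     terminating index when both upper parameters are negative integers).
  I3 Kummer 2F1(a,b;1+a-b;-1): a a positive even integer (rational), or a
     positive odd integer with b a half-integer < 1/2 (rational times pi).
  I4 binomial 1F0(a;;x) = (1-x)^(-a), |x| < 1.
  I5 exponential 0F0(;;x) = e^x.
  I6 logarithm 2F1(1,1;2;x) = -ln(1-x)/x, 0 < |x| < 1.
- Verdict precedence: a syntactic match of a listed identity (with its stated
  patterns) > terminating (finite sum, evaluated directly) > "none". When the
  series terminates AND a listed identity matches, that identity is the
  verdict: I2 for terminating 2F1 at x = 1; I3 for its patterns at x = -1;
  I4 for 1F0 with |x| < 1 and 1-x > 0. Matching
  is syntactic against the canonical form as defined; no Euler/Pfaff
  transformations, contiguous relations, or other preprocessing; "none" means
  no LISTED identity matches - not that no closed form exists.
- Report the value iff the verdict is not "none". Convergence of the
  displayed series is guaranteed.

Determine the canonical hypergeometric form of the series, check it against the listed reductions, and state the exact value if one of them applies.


With C = 7/8: the canonical form is 2F1(1, 5/2; 2; 3/8). Verdict: none. Every listed pattern misses the 2F1 form at 3/8, upper {1, 5/2}.

Structural cue: t_0 = 7/8 here, and the two geometric factors (C = 7/8) combine into one argument.
Consecutive-term ratio: r(k) = (3/8) * (k+1) (k+5/2) / [(k+2) (k+1)] - rational in k, leading ratio (3/8); with t_0 = 7/8, classification follows.


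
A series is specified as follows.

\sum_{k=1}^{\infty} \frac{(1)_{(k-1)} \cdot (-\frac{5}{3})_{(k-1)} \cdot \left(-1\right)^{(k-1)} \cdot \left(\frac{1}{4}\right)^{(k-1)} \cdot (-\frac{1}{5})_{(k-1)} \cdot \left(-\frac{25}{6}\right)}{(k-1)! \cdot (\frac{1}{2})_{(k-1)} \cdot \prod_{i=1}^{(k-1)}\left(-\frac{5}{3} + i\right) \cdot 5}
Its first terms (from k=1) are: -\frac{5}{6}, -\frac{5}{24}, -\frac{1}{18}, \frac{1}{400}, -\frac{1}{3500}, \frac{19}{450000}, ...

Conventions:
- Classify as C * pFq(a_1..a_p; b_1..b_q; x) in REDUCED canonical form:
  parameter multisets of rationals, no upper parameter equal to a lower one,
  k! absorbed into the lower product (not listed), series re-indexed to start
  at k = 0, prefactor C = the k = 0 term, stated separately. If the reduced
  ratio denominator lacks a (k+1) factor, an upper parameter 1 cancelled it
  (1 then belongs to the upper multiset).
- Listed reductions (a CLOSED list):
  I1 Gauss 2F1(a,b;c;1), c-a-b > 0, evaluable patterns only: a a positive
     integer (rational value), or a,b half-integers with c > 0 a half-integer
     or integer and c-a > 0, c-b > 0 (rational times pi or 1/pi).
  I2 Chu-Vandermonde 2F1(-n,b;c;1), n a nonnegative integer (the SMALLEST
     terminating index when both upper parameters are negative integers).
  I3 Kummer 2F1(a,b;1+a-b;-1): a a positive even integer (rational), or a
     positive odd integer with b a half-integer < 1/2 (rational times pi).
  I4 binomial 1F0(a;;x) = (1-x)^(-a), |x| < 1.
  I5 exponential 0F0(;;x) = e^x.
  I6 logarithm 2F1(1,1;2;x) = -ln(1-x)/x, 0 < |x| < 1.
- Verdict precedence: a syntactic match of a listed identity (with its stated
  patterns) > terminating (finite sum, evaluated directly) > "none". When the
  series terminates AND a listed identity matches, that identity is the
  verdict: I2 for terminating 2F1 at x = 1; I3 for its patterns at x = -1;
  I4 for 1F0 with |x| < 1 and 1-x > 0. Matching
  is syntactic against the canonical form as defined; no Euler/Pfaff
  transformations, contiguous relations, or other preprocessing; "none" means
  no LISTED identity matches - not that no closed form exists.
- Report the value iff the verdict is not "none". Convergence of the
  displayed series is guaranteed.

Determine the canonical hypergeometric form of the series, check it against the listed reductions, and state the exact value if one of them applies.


With C = -\frac{5}{6}: the canonical form is 3F2(-\frac{5}{3}, -\frac{1}{5}, 1; -\frac{2}{3}, \frac{1}{2}; -\frac{1}{4}). Verdict: none. Every listed pattern misses the 3F2 form at -\frac{1}{4}, upper {-\frac{5}{3}, -\frac{1}{5}, 1}.

The tell: from the first term -\frac{5}{6}: the lower running product (C = -5/6) is a rising factorial.
Ratio: r(k) = -\frac{1}{4} * (k-\frac{5}{3}) (k-\frac{1}{5}) (k+1) / [(k-\frac{2}{3}) (k+\frac{1}{2}) (k+1)] - rational; roots negated = parameters, x = -\frac{1}{4}, C = -\frac{5}{6}.


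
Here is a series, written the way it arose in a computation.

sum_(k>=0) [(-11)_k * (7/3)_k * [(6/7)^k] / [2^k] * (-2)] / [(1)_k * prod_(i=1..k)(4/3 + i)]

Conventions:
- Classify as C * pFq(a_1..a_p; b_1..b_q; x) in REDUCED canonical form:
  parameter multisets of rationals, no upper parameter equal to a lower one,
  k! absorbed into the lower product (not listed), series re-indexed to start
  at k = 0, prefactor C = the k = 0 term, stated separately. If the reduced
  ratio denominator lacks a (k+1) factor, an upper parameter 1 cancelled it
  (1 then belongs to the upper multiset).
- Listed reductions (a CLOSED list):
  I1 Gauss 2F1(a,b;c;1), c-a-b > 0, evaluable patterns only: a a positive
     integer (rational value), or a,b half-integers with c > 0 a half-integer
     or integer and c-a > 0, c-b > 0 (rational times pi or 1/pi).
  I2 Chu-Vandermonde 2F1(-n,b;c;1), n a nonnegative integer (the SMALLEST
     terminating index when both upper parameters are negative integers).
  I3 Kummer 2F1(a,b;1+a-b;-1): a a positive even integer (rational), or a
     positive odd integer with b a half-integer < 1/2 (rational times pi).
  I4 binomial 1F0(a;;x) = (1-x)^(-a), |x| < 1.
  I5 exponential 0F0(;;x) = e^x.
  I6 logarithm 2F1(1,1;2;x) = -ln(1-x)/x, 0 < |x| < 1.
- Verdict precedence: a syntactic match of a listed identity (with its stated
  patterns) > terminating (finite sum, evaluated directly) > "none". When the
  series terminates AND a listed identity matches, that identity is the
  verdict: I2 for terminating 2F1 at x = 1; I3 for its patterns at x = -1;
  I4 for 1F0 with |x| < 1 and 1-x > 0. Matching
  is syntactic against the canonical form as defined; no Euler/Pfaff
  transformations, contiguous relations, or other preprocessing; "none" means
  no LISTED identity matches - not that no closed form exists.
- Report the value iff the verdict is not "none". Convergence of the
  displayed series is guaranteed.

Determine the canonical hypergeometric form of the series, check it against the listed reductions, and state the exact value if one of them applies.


This is -2 * 1F0(-11; -; 3/7) in reduced canonical form. Verdict: the binomial series (I4) fires (the 1F0 binomial series: exponent 11, x = 3/7). Value: -8388608/1977326743.

Key step: with t_0 = -2, the parameter 7/3 appears in both the upper and lower lists and cancels.
Step ratio: r(k) = (3/7) * (k-11) / [(k+1)] - rational in k, leading ratio (3/7); with t_0 = -2, classification follows.


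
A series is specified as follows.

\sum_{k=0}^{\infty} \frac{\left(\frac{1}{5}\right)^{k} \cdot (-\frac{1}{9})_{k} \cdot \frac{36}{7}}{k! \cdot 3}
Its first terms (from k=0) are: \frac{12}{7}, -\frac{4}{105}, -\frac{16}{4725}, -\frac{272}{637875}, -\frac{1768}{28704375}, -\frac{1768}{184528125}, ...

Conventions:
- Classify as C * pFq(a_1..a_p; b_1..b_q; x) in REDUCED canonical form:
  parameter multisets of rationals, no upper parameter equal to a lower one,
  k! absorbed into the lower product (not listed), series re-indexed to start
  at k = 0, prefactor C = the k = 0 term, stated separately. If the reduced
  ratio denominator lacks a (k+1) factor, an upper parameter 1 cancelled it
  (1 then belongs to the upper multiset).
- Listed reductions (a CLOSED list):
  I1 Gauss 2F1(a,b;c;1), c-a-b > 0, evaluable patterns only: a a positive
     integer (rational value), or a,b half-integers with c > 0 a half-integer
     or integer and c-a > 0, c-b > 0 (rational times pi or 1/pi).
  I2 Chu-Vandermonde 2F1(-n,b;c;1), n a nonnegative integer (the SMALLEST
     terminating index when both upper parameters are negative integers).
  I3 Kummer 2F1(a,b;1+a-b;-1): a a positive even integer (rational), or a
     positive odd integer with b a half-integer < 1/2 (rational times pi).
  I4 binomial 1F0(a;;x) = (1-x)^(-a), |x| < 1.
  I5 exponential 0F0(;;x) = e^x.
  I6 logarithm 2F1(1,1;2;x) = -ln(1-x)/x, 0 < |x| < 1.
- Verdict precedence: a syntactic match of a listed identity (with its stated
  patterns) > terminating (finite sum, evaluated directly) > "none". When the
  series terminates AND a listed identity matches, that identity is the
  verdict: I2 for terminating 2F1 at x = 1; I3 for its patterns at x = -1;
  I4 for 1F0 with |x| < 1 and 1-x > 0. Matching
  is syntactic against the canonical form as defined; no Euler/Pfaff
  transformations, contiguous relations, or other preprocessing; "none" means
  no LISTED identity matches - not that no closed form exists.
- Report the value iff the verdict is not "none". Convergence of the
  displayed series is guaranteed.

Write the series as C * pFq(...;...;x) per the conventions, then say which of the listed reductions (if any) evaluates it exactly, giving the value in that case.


Key step: x = \frac{1}{5} and the constant factors (C = 12/7, x = 1/5) combine into one prefactor.
Step ratio: r(k) = \frac{1}{5} * (k-\frac{1}{9}) / [(k+1)] - rational in k. x = \frac{1}{5}; t_0 = \frac{12}{7}; negate the roots.

Reduced: x = \frac{1}{5}, 1F0, upper = {-\frac{1}{9}}, lower = {-}, C = \frac{12}{7}. Verdict: this is the I4 binomial reduction (the 1F0 binomial series: exponent 1/9, x = \frac{1}{5}). Sum: \frac{12}{7} \cdot \left(\frac{4}{5}\right)^{\frac{1}{9}}.


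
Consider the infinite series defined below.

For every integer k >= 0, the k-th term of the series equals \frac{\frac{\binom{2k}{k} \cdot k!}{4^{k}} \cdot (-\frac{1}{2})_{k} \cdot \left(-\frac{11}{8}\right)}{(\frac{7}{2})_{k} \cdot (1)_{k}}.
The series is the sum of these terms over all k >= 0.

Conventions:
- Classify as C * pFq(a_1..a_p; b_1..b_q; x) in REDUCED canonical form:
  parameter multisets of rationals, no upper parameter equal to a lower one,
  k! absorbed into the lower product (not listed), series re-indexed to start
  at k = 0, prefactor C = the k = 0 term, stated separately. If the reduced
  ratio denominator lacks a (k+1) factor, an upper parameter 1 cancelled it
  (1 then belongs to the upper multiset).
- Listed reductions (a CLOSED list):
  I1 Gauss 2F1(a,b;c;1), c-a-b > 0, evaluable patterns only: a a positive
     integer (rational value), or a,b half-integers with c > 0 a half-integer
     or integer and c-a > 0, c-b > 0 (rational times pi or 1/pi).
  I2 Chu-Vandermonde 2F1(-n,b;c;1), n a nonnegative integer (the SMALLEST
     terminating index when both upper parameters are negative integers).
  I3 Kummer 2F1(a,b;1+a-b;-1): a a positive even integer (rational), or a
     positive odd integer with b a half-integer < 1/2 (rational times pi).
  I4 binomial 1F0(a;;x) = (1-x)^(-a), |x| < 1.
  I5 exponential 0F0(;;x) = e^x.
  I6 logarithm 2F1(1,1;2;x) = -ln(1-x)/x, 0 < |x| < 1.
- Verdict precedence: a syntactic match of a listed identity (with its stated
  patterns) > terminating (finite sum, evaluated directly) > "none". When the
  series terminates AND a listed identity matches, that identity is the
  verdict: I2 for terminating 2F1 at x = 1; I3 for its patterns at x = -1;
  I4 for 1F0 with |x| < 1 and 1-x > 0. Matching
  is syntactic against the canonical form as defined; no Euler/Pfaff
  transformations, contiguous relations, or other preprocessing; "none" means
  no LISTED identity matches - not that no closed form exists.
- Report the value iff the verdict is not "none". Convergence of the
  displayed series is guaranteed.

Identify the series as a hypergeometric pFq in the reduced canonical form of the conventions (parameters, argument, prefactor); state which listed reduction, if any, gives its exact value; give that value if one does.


At argument 1: a 2F1 with upper {-\frac{1}{2}, \frac{1}{2}}, lower {\frac{7}{2}}, scaled by C = -\frac{11}{8}. Verdict at x = 1: the half-integer Gauss pattern (I1) matches (x = 1; upper {-\frac{1}{2}, \frac{1}{2}} half-integers, c = \frac{7}{2} in the evaluable pattern). Sum: \left(-\frac{825}{2048}\right) \cdot \pi.

Key step: with t_0 = -\frac{11}{8}, C(2k,k) (prefactor -11/8) equals 4^k (1/2)_k / k!.
Ratio: r(k) = 1 * (k-\frac{1}{2}) (k+\frac{1}{2}) / [(k+\frac{7}{2}) (k+1)] - poly over poly, x = 1 from leading terms; C = -\frac{11}{8} at k = 0.


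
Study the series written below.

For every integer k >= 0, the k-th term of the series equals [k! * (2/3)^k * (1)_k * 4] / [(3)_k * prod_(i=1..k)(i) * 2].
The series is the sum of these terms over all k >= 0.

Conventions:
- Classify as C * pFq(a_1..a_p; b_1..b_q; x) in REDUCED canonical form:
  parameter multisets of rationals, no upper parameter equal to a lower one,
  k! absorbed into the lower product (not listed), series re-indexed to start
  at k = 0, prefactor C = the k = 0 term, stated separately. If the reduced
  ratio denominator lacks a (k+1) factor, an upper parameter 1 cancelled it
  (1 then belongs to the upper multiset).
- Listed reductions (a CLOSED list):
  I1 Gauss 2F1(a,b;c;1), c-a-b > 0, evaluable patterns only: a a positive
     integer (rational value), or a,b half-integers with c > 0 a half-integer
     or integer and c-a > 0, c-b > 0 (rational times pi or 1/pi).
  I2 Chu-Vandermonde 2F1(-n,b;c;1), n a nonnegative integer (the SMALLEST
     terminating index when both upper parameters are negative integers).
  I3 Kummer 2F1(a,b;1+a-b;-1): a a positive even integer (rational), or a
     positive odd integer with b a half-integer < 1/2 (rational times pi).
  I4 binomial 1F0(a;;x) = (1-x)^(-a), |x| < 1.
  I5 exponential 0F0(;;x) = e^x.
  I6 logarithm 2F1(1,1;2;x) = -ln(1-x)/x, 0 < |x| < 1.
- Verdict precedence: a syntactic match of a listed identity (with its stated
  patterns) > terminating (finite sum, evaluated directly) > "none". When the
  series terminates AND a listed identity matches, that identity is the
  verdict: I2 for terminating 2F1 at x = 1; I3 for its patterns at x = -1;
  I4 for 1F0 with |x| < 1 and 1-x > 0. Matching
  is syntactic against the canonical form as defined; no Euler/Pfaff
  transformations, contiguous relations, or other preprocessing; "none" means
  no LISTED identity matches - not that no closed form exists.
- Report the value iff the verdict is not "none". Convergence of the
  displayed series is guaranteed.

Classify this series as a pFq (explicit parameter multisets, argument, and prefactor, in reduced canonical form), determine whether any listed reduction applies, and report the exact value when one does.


Structural cue: from the first term 2: the product of the first k integers (C = 2) is k!.
Adjacent-term ratio: r(k) = (2/3) * (k+1) (k+1) / [(k+3) (k+1)] ; factor over Q: parameters, x = (2/3), and C = 2.

Canonical form: C = 2 times 2F1 with upper {1, 1}, lower {3}, x = 2/3. Verdict: none (x = 2/3): each listed identity misses the multisets {1, 1} ; {3}.


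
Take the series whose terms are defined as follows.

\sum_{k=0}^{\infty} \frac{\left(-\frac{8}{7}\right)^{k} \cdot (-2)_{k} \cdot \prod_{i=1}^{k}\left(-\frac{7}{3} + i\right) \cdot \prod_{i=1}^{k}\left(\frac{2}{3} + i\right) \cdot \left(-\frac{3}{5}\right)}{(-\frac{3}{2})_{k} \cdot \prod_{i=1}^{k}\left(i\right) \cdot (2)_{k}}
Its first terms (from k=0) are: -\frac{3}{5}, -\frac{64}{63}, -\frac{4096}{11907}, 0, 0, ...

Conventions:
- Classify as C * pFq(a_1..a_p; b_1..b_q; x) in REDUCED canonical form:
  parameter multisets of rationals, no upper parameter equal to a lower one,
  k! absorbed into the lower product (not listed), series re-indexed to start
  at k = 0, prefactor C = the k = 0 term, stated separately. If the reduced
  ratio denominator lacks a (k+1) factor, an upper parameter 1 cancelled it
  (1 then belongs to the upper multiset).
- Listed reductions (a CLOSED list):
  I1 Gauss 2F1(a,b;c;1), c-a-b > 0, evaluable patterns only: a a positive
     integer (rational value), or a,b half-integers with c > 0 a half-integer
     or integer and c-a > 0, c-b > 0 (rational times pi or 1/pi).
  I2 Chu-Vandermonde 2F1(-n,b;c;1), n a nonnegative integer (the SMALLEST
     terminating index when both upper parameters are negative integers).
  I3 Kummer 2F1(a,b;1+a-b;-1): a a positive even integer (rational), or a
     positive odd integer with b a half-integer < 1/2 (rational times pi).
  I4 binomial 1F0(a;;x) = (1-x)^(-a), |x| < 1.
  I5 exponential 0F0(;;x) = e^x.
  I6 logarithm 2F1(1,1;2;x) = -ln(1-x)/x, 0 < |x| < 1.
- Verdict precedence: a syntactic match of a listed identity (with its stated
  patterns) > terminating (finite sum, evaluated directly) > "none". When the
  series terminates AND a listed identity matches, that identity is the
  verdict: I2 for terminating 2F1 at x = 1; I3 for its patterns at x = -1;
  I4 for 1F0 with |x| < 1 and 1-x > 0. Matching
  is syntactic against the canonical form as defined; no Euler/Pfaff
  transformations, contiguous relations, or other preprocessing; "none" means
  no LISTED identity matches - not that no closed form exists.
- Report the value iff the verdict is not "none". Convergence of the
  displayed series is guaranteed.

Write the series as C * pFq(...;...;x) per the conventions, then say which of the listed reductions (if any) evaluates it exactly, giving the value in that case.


Canonical form: C = -\frac{3}{5} times 3F2 with upper {-2, -\frac{4}{3}, \frac{5}{3}}, lower {-\frac{3}{2}, 2}, x = -\frac{8}{7}. Verdict: terminating. With -2 upstairs the series is a 3-term polynomial sum; evaluated term by term. Its exact value is -\frac{116681}{59535}.

Key step: with t_0 = -\frac{3}{5}, the product of the first k integers (C = -3/5) is k!.
Adjacent-term ratio: r(k) = -\frac{8}{7} * (k-2) (k-\frac{4}{3}) (k+\frac{5}{3}) / [(k-\frac{3}{2}) (k+2) (k+1)] - rational in k. x = -\frac{8}{7}; t_0 = -\frac{3}{5}; negate the roots.


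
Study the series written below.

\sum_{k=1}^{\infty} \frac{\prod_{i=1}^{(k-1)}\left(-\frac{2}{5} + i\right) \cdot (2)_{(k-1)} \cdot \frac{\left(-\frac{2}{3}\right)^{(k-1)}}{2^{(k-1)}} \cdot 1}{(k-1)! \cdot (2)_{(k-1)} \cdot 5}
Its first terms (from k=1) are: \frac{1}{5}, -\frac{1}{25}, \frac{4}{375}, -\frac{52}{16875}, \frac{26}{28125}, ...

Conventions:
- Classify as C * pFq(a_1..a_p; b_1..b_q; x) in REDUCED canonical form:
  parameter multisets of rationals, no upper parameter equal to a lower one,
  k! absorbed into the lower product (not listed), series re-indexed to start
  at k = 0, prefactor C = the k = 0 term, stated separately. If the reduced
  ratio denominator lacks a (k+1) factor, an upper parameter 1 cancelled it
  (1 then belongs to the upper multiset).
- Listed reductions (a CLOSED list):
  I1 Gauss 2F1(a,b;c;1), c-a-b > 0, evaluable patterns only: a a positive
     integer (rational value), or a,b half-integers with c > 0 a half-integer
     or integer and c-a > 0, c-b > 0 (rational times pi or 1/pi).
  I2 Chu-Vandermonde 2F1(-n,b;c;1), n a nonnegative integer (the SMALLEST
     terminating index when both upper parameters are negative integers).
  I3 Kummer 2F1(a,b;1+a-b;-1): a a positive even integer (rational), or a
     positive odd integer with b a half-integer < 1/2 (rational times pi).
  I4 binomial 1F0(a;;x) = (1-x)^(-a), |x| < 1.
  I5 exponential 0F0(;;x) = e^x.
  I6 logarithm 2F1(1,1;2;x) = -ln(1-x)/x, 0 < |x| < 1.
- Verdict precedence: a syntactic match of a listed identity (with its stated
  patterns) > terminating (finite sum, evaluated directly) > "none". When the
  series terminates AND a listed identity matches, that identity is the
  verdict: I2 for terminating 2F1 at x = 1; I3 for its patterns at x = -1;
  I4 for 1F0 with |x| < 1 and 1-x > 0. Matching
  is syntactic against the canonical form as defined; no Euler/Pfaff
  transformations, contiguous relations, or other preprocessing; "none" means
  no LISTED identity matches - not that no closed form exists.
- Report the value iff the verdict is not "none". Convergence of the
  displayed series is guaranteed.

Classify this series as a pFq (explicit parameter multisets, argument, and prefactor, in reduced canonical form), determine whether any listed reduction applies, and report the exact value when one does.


The tell: from the first term \frac{1}{5}: the two k-th powers (prefactor 1/5) combine into one argument.
Consecutive-term ratio: r(k) = -\frac{1}{3} * (k+\frac{3}{5}) / [(k+1)] - rational in k. x = -\frac{1}{3}; t_0 = \frac{1}{5}; negate the roots.

Canonical form: C = \frac{1}{5} times 1F0 with upper {\frac{3}{5}}, lower {-}, x = -\frac{1}{3}. Verdict: this is the I4 binomial reduction (the 1F0 binomial series: exponent -3/5, x = -\frac{1}{3}). Sum: \frac{1}{5} \cdot \left(\frac{4}{3}\right)^{-\frac{3}{5}}.


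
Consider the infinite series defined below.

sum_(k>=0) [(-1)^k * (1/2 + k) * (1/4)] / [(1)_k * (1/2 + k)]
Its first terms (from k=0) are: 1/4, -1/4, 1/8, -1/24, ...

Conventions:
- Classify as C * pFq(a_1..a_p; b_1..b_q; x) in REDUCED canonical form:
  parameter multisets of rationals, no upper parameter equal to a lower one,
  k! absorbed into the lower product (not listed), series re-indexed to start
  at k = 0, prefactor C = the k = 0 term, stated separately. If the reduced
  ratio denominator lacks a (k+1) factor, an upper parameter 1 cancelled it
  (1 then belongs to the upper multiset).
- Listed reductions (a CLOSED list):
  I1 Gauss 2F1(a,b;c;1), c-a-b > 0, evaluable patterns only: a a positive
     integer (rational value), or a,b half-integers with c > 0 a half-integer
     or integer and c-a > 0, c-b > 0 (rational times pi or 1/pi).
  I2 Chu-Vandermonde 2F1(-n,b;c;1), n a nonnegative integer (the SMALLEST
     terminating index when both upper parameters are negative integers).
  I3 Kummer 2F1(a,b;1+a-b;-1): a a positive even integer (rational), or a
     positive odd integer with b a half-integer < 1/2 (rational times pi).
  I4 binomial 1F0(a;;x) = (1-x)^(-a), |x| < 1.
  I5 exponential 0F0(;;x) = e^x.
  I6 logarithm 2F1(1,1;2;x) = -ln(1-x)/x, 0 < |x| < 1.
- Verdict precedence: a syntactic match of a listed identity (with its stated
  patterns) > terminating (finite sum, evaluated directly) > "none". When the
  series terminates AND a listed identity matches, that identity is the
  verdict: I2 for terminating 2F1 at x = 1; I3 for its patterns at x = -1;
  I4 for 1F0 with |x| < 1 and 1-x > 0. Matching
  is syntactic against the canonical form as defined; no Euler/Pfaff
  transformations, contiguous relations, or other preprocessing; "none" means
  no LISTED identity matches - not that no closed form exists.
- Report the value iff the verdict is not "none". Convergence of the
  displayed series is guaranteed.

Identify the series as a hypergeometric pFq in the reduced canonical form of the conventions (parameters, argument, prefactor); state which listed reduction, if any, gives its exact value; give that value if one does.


The series (x = -1) is 0F0: upper {-}, lower {-}, prefactor 1/4. Verdict: this is the exponential series (I5) (the 0F0 exponential series at x = -1). Value: (1/4) * e^(-1).

Structural cue: x = (-1) and (1)_k (prefactor 1/4) is k! itself.
Consecutive-term ratio: r(k) = (-1) * 1 / [(k+1)] ; factor over Q: parameters, x = (-1), and C = 1/4.


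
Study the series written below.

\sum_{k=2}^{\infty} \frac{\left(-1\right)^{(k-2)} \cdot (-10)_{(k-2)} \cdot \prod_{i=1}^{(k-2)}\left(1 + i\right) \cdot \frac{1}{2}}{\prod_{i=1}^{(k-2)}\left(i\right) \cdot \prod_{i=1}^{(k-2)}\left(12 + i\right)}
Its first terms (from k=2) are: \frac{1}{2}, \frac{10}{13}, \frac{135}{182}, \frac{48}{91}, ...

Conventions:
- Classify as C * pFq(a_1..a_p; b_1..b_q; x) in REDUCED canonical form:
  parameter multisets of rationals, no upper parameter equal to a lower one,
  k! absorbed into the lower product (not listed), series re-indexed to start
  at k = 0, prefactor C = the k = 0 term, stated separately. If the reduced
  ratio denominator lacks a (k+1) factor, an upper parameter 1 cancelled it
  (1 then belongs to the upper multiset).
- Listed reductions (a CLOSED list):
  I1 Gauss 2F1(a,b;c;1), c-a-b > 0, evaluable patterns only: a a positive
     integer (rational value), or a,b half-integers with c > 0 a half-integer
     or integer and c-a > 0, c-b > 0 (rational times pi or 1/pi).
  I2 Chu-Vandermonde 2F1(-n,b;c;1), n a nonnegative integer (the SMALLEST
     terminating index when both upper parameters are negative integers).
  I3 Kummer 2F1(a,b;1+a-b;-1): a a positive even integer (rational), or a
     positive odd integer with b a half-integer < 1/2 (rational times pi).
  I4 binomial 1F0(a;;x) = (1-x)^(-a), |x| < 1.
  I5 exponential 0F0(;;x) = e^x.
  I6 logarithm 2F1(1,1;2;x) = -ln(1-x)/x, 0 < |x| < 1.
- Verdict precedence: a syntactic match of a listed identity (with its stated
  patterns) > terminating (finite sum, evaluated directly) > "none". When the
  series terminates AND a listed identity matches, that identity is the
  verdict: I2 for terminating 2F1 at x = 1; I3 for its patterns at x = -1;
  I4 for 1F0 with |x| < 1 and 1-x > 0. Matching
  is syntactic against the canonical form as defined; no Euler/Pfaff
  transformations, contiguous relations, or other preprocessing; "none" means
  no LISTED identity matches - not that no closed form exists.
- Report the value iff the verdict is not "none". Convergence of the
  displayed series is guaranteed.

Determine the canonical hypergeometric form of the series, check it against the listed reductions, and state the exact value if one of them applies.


At argument -1: a 2F1 with upper {-10, 2}, lower {13}, scaled by C = \frac{1}{2}. Verdict: this is Kummer's theorem (I3) (x = -1; c = 13 equals 1+a-b for upper {-10, 2}: listed pattern). Its exact value is 3.

First insight: with t_0 = \frac{1}{2}, the product of the first k integers (prefactor 1/2) is k!.
Step ratio: r(k) = -1 * (k-10) (k+2) / [(k+13) (k+1)] ; factor over Q: parameters, x = -1, and C = \frac{1}{2}.
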